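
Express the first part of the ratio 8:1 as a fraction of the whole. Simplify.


Total parts = 8 + 1 = 9
First part fraction = 8/9
Simplify: 8/9 = 8/9

8/9


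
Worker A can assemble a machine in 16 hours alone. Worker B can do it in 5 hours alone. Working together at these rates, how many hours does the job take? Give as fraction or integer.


Rate of A = 1/16 job per hour
Rate of B = 1/5 job per hour
Combined rate = 1/16 + 1/5
Find common denominator: (5 + 16)/(16*5) = 21/80
Combined rate = 21/80 job per hour
Time together = 1 / (21/80) = 80/21 hours

80/21


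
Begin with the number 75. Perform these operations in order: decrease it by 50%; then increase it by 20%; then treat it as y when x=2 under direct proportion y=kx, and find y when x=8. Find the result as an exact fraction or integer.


Start with 75.
Step 1: Decrease by 50%: 75 * 50/100 = 75/2
Step 2: Increase by 20%: 75/2 * 120/100 = 45
Step 3: Direct prop: k = (45)/2; new y = k*8 = 45*8/2 = 180
Final result = 180

180


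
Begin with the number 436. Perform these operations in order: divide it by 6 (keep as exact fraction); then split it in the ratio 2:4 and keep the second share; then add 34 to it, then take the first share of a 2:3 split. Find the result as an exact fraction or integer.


Start with 436.
Step 1: Divide by 6: 436 / 6 = 218/3
Step 2: Split 2:4, second share = 218/3 * 4/6 = 436/9
Step 3: Add 34: 436/9+34=742/9; split 2:3 first = 742/9*2/5 = 1484/45
Final result = 1484/45

1484/45


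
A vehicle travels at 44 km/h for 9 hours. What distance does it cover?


Using distance = speed * time
Speed = 44 km/h
Time = 9 hours
Distance = 44 * 9
= 396 km

396


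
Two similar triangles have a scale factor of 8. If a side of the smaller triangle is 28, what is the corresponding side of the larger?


Similar triangles have proportional sides
Scale factor = 8
Smaller side = 28
Corresponding larger side = 28 * 8
= 224

224


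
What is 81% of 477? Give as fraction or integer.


Compute 81% of 477
Convert percentage: 81% = 81/100
Multiply: 477 * 81/100
= 38637/100
= 38637/100

38637/100


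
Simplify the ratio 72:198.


Find GCD(72, 198)
GCD = 18
Divide both by 18: 72/18 = 4, 198/18 = 11
Simplified ratio = 4:11

4:11


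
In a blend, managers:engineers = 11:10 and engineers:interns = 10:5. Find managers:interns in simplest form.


Given a:b = 11:10 and b:c = 10:5
Make b consistent. Multiply first ratio by 10: a:b = 110:100
Multiply second ratio by 10: b:c = 100:50
Now b = 100 in both, so a:b:c = 110:100:50
Therefore a:c = 110:50
Simplify by GCD: a:c = 11:5

11:5


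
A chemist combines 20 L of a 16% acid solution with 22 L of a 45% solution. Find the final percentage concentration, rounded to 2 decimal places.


Solute in mixture 1 = 16% of 20 L = 20*16/100 = 16/5 L
Solute in mixture 2 = 45% of 22 L = 22*45/100 = 99/10 L
Total solute = 16/5 + 99/10 = 131/10 L
Total volume = 20 + 22 = 42 L
Final concentration = 131/10/42 * 100 = 31.19%

31.19


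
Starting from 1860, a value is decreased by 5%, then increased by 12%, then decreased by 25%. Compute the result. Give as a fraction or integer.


Start: 1860
Step 1: decrease by 5% => multiply by 95/100
  1860 * 95/100 = 1767
Step 2: increase by 12% => multiply by 112/100
  1767 * 112/100 = 49476/25
Step 3: decrease by 25% => multiply by 75/100
  49476/25 * 75/100 = 37107/25
Final value = 37107/25

37107/25


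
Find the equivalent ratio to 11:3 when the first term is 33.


Original ratio: 11:3
First term target: 33
Scale factor = 33 / 11 = 3
Multiply second term: 3 * 3 = 9
Equivalent ratio = 33:9

33:9


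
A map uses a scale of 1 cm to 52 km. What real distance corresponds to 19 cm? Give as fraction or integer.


Map scale: 1 cm = 52 km
Measured distance on map = 19 cm
Set up proportion: 19 * 52 / 1
= 988 / 1
= 988 km

988


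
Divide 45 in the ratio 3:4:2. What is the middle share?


Ratio = 3:4:2
Total parts = 3 + 4 + 2 = 9
Value per part = 45 / 9 = 5
First share = 3 * 5 = 15
Middle share = 4 * 5 = 20
Third share = 2 * 5 = 10

20


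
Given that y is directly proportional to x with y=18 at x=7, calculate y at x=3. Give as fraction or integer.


Direct proportion: y = kx
Find k: k = 18/7 = 18/7
Compute y at x=3: y = 18/7 * 3
y = 54/7

54/7


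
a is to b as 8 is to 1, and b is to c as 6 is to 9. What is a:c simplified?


Given a:b = 8:1 and b:c = 6:9
Make b consistent. Multiply first ratio by 6: a:b = 48:6
Multiply second ratio by 1: b:c = 6:9
Now b = 6 in both, so a:b:c = 48:6:9
Therefore a:c = 48:9
Simplify by GCD: a:c = 16:3

16:3


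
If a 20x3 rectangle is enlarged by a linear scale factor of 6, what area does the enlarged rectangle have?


Original dimensions: 20 x 3
Enlargement factor = 6
New width = 20 * 6 = 120
New height = 3 * 6 = 18
New area = 120 * 18 = 2160

2160


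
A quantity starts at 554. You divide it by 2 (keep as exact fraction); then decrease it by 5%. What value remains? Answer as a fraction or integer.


Start with 554.
Step 1: Divide by 2: 554 / 2 = 277
Step 2: Decrease by 5%: 277 * 95/100 = 5263/20
Final result = 5263/20

5263/20


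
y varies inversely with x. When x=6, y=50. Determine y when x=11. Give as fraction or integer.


Inverse proportion: y = k/x
Find k: k = 6 * 50 = 300
Compute y at x=11: y = 300/11
y = 300/11

300/11


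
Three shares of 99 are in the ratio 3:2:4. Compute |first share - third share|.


Total parts = 3 + 2 + 4 = 9
Value per part = 99 / 9 = 11
Shares: 3*11=33, 2*11=22, 4*11=44
First share = 33, third share = 44
Difference = |33 - 44| = 11

11


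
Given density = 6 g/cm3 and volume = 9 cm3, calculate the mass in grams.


Using mass = density * volume
Density = 6 g/cm3
Volume = 9 cm3
Mass = 6 * 9
= 54 g

54


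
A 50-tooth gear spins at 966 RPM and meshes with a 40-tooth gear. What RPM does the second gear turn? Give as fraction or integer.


Gear ratio: teeth_A * RPM_A = teeth_B * RPM_B
50 * 966 = 40 * RPM_B
48300 = 40 * RPM_B
RPM_B = 48300 / 40
RPM_B = 2415/2

2415/2


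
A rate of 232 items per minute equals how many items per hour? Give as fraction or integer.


Converting from per minute to per hour
Rate = 232 items per minute
Multiply by 60: 232 * 60
= 13920 items per hour

13920


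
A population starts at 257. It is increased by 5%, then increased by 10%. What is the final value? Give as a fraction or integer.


Start: 257
Step 1: increase by 5% => multiply by 105/100
  257 * 105/100 = 5397/20
Step 2: increase by 10% => multiply by 110/100
  5397/20 * 110/100 = 59367/200
Final value = 59367/200

59367/200


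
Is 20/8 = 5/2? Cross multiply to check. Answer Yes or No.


Cross multiply to check 20/8 = 5/2
Left cross product: 20 * 2 = 40
Right cross product: 8 * 5 = 40
40 = 40
Equal, so proportions match => Yes

Yes


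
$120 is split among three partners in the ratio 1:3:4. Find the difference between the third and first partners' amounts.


Total parts = 1 + 3 + 4 = 8
Value per part = 120 / 8 = 15
Shares: 1*15=15, 3*15=45, 4*15=60
Third share = 60, first share = 15
Difference = |60 - 15| = 45

45


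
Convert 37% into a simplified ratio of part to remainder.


Part = 37%, Remainder = 63%
Ratio = 37:63
GCD(37, 63) = 1
Simplify: 37:63 = 37:63

37:63


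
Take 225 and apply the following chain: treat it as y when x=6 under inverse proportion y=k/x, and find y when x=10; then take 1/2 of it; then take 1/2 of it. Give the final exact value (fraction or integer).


Start with 225.
Step 1: Inverse prop: k = (225)*6; new y = k/10 = 225*6/10 = 135
Step 2: Take 1/2: 135 * 1/2 = 135/2
Step 3: Take 1/2: 135/2 * 1/2 = 135/4
Final result = 135/4

135/4


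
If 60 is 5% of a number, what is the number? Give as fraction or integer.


Given: 60 is 5% of the whole
Set up: 60 = 5/100 * whole
whole = 60 * 100 / 5
whole = 6000 / 5
whole = 1200

1200


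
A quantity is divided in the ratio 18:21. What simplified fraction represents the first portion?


Total parts = 18 + 21 = 39
First part fraction = 18/39
Simplify: 18/39 = 6/13

6/13


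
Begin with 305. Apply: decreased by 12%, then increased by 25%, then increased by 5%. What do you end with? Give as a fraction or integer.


Start: 305
Step 1: decrease by 12% => multiply by 88/100
  305 * 88/100 = 1342/5
Step 2: increase by 25% => multiply by 125/100
  1342/5 * 125/100 = 671/2
Step 3: increase by 5% => multiply by 105/100
  671/2 * 105/100 = 14091/40
Final value = 14091/40

14091/40


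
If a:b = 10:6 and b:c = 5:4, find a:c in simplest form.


Given a:b = 10:6 and b:c = 5:4
Make b consistent. Multiply first ratio by 5: a:b = 50:30
Multiply second ratio by 6: b:c = 30:24
Now b = 30 in both, so a:b:c = 50:30:24
Therefore a:c = 50:24
Simplify by GCD: a:c = 25:12

25:12


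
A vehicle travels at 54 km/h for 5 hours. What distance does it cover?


Using distance = speed * time
Speed = 54 km/h
Time = 5 hours
Distance = 54 * 5
= 270 km

270


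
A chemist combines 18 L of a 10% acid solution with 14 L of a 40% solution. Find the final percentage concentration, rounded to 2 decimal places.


Solute in mixture 1 = 10% of 18 L = 18*10/100 = 9/5 L
Solute in mixture 2 = 40% of 14 L = 14*40/100 = 28/5 L
Total solute = 9/5 + 28/5 = 37/5 L
Total volume = 18 + 14 = 32 L
Final concentration = 37/5/32 * 100 = 23.13%

23.13


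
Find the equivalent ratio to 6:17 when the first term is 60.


Original ratio: 6:17
First term target: 60
Scale factor = 60 / 6 = 10
Multiply second term: 17 * 10 = 170
Equivalent ratio = 60:170

60:170


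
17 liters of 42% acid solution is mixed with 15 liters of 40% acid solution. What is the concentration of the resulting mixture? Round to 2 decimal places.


Solute in mixture 1 = 42% of 17 L = 17*42/100 = 357/50 L
Solute in mixture 2 = 40% of 15 L = 15*40/100 = 6 L
Total solute = 357/50 + 6 = 657/50 L
Total volume = 17 + 15 = 32 L
Final concentration = 657/50/32 * 100 = 41.06%

41.06


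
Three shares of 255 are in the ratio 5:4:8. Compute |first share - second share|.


Total parts = 5 + 4 + 8 = 17
Value per part = 255 / 17 = 15
Shares: 5*15=75, 4*15=60, 8*15=120
First share = 75, second share = 60
Difference = |75 - 60| = 15

15


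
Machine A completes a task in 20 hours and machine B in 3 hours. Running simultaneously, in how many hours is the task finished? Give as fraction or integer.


Rate of A = 1/20 job per hour
Rate of B = 1/3 job per hour
Combined rate = 1/20 + 1/3
Find common denominator: (3 + 20)/(20*3) = 23/60
Combined rate = 23/60 job per hour
Time together = 1 / (23/60) = 60/23 hours

60/23


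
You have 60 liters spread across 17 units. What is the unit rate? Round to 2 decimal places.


Total liters = 60
Number of units = 17
Unit rate = 60 / 17
= 3.53 liters per unit

3.53


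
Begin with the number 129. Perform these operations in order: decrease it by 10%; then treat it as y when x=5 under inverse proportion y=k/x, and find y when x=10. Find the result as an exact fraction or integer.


Start with 129.
Step 1: Decrease by 10%: 129 * 90/100 = 1161/10
Step 2: Inverse prop: k = (1161/10)*5; new y = k/10 = 1161/10*5/10 = 1161/20
Final result = 1161/20

1161/20


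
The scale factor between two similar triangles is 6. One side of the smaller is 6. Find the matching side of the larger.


Similar triangles have proportional sides
Scale factor = 6
Smaller side = 6
Corresponding larger side = 6 * 6
= 36

36


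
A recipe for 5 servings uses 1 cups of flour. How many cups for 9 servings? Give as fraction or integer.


Original: 1 cups for 5 servings
Target servings = 9
Scaling factor = 9/5
New amount = 1 * 9/5
= 9/5
= 9/5 cups

9/5


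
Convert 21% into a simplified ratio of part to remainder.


Part = 21%, Remainder = 79%
Ratio = 21:79
GCD(21, 79) = 1
Simplify: 21:79 = 21:79

21:79


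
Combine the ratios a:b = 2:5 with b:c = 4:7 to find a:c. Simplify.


Given a:b = 2:5 and b:c = 4:7
Make b consistent. Multiply first ratio by 4: a:b = 8:20
Multiply second ratio by 5: b:c = 20:35
Now b = 20 in both, so a:b:c = 8:20:35
Therefore a:c = 8:35
Simplify by GCD: a:c = 8:35

8:35


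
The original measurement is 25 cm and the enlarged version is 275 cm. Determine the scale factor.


Original length = 25 cm
Scaled length = 275 cm
Scale factor = 275 / 25
= 11

11


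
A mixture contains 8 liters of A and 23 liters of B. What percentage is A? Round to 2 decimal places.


Volume of A = 8 L
Volume of B = 23 L
Total volume = 8 + 23 = 31 L
Percentage of A = (8/31) * 100
= 25.81%

25.81


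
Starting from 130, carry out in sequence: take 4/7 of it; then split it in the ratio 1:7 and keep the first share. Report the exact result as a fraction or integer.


Start with 130.
Step 1: Take 4/7: 130 * 4/7 = 520/7
Step 2: Split 1:7, first share = 520/7 * 1/8 = 65/7
Final result = 65/7

65/7


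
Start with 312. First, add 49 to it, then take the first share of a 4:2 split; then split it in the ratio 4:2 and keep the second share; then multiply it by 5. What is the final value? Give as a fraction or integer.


Start with 312.
Step 1: Add 49: 312+49=361; split 4:2 first = 361*4/6 = 722/3
Step 2: Split 4:2, second share = 722/3 * 2/6 = 722/9
Step 3: Multiply by 5: 722/9 * 5 = 3610/9
Final result = 3610/9

3610/9


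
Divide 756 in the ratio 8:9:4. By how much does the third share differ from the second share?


Total parts = 8 + 9 + 4 = 21
Value per part = 756 / 21 = 36
Shares: 8*36=288, 9*36=324, 4*36=144
Third share = 144, second share = 324
Difference = |144 - 324| = 180

180


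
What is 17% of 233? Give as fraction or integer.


Compute 17% of 233
Convert percentage: 17% = 17/100
Multiply: 233 * 17/100
= 3961/100
= 3961/100

3961/100


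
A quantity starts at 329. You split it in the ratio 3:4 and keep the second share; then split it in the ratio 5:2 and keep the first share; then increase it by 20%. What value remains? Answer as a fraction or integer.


Start with 329.
Step 1: Split 3:4, second share = 329 * 4/7 = 188
Step 2: Split 5:2, first share = 188 * 5/7 = 940/7
Step 3: Increase by 20%: 940/7 * 120/100 = 1128/7
Final result = 1128/7

1128/7


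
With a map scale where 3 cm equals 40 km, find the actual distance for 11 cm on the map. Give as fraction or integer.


Map scale: 3 cm = 40 km
Measured distance on map = 11 cm
Set up proportion: 11 * 40 / 3
= 440 / 3
= 440/3 km

440/3


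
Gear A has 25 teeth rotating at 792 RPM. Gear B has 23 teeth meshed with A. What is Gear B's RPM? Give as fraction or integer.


Gear ratio: teeth_A * RPM_A = teeth_B * RPM_B
25 * 792 = 23 * RPM_B
19800 = 23 * RPM_B
RPM_B = 19800 / 23
RPM_B = 19800/23

19800/23


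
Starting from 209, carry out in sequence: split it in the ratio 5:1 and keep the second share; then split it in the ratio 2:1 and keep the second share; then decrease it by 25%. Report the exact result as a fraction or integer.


Start with 209.
Step 1: Split 5:1, second share = 209 * 1/6 = 209/6
Step 2: Split 2:1, second share = 209/6 * 1/3 = 209/18
Step 3: Decrease by 25%: 209/18 * 75/100 = 209/24
Final result = 209/24

209/24


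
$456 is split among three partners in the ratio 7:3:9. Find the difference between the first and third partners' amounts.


Total parts = 7 + 3 + 9 = 19
Value per part = 456 / 19 = 24
Shares: 7*24=168, 3*24=72, 9*24=216
First share = 168, third share = 216
Difference = |168 - 216| = 48

48


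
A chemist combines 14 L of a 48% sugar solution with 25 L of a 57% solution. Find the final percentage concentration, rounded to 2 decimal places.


Solute in mixture 1 = 48% of 14 L = 14*48/100 = 168/25 L
Solute in mixture 2 = 57% of 25 L = 25*57/100 = 57/4 L
Total solute = 168/25 + 57/4 = 2097/100 L
Total volume = 14 + 25 = 39 L
Final concentration = 2097/100/39 * 100 = 53.77%

53.77


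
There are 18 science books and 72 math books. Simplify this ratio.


Find GCD(18, 72)
GCD = 18
Divide both by 18: 18/18 = 1, 72/18 = 4
Simplified ratio = 1:4

1:4


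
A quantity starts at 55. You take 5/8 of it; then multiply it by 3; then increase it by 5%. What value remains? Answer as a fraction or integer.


Start with 55.
Step 1: Take 5/8: 55 * 5/8 = 275/8
Step 2: Multiply by 3: 275/8 * 3 = 825/8
Step 3: Increase by 5%: 825/8 * 105/100 = 3465/32
Final result = 3465/32

3465/32


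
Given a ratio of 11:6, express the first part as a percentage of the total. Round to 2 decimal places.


Total parts = 11 + 6 = 17
First part fraction = 11/17
Percentage = (11/17) * 100
= 0.647059 * 100
= 64.71%

64.71


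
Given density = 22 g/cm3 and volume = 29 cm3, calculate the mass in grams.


Using mass = density * volume
Density = 22 g/cm3
Volume = 29 cm3
Mass = 22 * 29
= 638 g

638


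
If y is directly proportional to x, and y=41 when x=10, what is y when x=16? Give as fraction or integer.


Direct proportion: y = kx
Find k: k = 41/10 = 41/10
Compute y at x=16: y = 41/10 * 16
y = 328/5

328/5


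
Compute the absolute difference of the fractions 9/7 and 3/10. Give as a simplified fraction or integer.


Simplify: 9/7 = 9/7 and 3/10 = 3/10
Find common denominator: LCD = 70
Convert: 90/70 and 21/70
Difference = |90 - 21|/70 = 69/70
Simplified = 69/70

69/70


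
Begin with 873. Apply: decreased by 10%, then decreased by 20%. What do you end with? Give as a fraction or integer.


Start: 873
Step 1: decrease by 10% => multiply by 90/100
  873 * 90/100 = 7857/10
Step 2: decrease by 20% => multiply by 80/100
  7857/10 * 80/100 = 15714/25
Final value = 15714/25

15714/25


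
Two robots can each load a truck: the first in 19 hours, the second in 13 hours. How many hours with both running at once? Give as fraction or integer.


Rate of A = 1/19 job per hour
Rate of B = 1/13 job per hour
Combined rate = 1/19 + 1/13
Find common denominator: (13 + 19)/(19*13) = 32/247
Combined rate = 32/247 job per hour
Time together = 1 / (32/247) = 247/32 hours

247/32


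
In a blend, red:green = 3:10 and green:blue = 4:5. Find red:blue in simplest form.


Given a:b = 3:10 and b:c = 4:5
Make b consistent. Multiply first ratio by 4: a:b = 12:40
Multiply second ratio by 10: b:c = 40:50
Now b = 40 in both, so a:b:c = 12:40:50
Therefore a:c = 12:50
Simplify by GCD: a:c = 6:25

6:25


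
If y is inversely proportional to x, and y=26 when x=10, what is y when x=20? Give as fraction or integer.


Inverse proportion: y = k/x
Find k: k = 10 * 26 = 260
Compute y at x=20: y = 260/20
y = 13

13


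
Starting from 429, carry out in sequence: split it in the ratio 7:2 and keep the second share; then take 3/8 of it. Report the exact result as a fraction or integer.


Start with 429.
Step 1: Split 7:2, second share = 429 * 2/9 = 286/3
Step 2: Take 3/8: 286/3 * 3/8 = 143/4
Final result = 143/4

143/4


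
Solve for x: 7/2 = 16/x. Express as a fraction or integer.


Setting up: 7/2 = 16/x
Cross multiply: 7 * x = 2 * 16
7x = 32
x = 32/7
x = 32/7

32/7


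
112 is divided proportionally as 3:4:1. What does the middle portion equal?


Ratio = 3:4:1
Total parts = 3 + 4 + 1 = 8
Value per part = 112 / 8 = 14
First share = 3 * 14 = 42
Middle share = 4 * 14 = 56
Third share = 1 * 14 = 14

56


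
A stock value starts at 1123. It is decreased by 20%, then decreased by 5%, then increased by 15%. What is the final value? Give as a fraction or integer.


Start: 1123
Step 1: decrease by 20% => multiply by 80/100
  1123 * 80/100 = 4492/5
Step 2: decrease by 5% => multiply by 95/100
  4492/5 * 95/100 = 21337/25
Step 3: increase by 15% => multiply by 115/100
  21337/25 * 115/100 = 490751/500
Final value = 490751/500

490751/500


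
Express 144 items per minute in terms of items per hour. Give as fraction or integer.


Converting from per minute to per hour
Rate = 144 items per minute
Multiply by 60: 144 * 60
= 8640 items per hour

8640


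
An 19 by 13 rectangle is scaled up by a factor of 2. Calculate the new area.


Original dimensions: 19 x 13
Enlargement factor = 2
New width = 19 * 2 = 38
New height = 13 * 2 = 26
New area = 38 * 26 = 988

988


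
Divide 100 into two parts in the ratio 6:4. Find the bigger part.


Total parts = 6 + 4 = 10
Value per part = 100 / 10 = 10
First share = 6 * 10 = 60
Second share = 4 * 10 = 40
Larger share = 60

60


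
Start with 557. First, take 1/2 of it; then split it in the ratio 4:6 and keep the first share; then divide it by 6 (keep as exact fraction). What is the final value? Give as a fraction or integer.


Start with 557.
Step 1: Take 1/2: 557 * 1/2 = 557/2
Step 2: Split 4:6, first share = 557/2 * 4/10 = 557/5
Step 3: Divide by 6: 557/5 / 6 = 557/30
Final result = 557/30

557/30


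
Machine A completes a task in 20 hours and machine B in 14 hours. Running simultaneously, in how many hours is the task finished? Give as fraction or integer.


Rate of A = 1/20 job per hour
Rate of B = 1/14 job per hour
Combined rate = 1/20 + 1/14
Find common denominator: (14 + 20)/(20*14) = 34/280
Combined rate = 17/140 job per hour
Time together = 1 / (17/140) = 140/17 hours

140/17


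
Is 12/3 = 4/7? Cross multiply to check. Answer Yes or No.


Cross multiply to check 12/3 = 4/7
Left cross product: 12 * 7 = 84
Right cross product: 3 * 4 = 12
84 != 12
Not equal, so proportions differ => No

No


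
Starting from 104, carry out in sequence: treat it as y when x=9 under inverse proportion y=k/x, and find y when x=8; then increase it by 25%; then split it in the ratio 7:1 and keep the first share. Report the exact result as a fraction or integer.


Start with 104.
Step 1: Inverse prop: k = (104)*9; new y = k/8 = 104*9/8 = 117
Step 2: Increase by 25%: 117 * 125/100 = 585/4
Step 3: Split 7:1, first share = 585/4 * 7/8 = 4095/32
Final result = 4095/32

4095/32


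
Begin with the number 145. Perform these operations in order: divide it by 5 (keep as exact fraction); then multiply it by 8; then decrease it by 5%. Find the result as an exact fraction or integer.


Start with 145.
Step 1: Divide by 5: 145 / 5 = 29
Step 2: Multiply by 8: 29 * 8 = 232
Step 3: Decrease by 5%: 232 * 95/100 = 1102/5
Final result = 1102/5

1102/5


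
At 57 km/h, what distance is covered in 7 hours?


Using distance = speed * time
Speed = 57 km/h
Time = 7 hours
Distance = 57 * 7
= 399 km

399


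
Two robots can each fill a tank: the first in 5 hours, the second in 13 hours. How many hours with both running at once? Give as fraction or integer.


Rate of A = 1/5 job per hour
Rate of B = 1/13 job per hour
Combined rate = 1/5 + 1/13
Find common denominator: (13 + 5)/(5*13) = 18/65
Combined rate = 18/65 job per hour
Time together = 1 / (18/65) = 65/18 hours

65/18


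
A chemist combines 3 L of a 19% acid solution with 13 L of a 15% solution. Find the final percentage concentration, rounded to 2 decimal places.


Solute in mixture 1 = 19% of 3 L = 3*19/100 = 57/100 L
Solute in mixture 2 = 15% of 13 L = 13*15/100 = 39/20 L
Total solute = 57/100 + 39/20 = 63/25 L
Total volume = 3 + 13 = 16 L
Final concentration = 63/25/16 * 100 = 15.75%

15.75


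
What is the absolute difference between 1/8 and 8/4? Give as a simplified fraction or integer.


Simplify: 1/8 = 1/8 and 8/4 = 2
Find common denominator: LCD = 8
Convert: 1/8 and 16/8
Difference = |1 - 16|/8 = 15/8
Simplified = 15/8

15/8


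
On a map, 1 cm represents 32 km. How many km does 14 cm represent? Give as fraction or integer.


Map scale: 1 cm = 32 km
Measured distance on map = 14 cm
Set up proportion: 14 * 32 / 1
= 448 / 1
= 448 km

448


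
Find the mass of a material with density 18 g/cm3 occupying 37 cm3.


Using mass = density * volume
Density = 18 g/cm3
Volume = 37 cm3
Mass = 18 * 37
= 666 g

666


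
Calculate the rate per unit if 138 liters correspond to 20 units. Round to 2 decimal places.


Total liters = 138
Number of units = 20
Unit rate = 138 / 20
= 6.90 liters per unit

6.90


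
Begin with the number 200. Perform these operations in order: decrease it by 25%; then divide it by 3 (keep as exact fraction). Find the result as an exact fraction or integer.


Start with 200.
Step 1: Decrease by 25%: 200 * 75/100 = 150
Step 2: Divide by 3: 150 / 3 = 50
Final result = 50

50


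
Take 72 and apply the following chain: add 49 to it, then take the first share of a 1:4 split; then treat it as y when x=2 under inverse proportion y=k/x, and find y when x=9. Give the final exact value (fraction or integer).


Start with 72.
Step 1: Add 49: 72+49=121; split 1:4 first = 121*1/5 = 121/5
Step 2: Inverse prop: k = (121/5)*2; new y = k/9 = 121/5*2/9 = 242/45
Final result = 242/45

242/45


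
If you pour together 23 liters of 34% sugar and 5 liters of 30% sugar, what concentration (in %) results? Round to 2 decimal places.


Solute in mixture 1 = 34% of 23 L = 23*34/100 = 391/50 L
Solute in mixture 2 = 30% of 5 L = 5*30/100 = 3/2 L
Total solute = 391/50 + 3/2 = 233/25 L
Total volume = 23 + 5 = 28 L
Final concentration = 233/25/28 * 100 = 33.29%

33.29


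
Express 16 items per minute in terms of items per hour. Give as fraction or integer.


Converting from per minute to per hour
Rate = 16 items per minute
Multiply by 60: 16 * 60
= 960 items per hour

960


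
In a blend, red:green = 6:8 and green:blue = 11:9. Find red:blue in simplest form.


Given a:b = 6:8 and b:c = 11:9
Make b consistent. Multiply first ratio by 11: a:b = 66:88
Multiply second ratio by 8: b:c = 88:72
Now b = 88 in both, so a:b:c = 66:88:72
Therefore a:c = 66:72
Simplify by GCD: a:c = 11:12

11:12


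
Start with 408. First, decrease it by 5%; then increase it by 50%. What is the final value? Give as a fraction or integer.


Start with 408.
Step 1: Decrease by 5%: 408 * 95/100 = 1938/5
Step 2: Increase by 50%: 1938/5 * 150/100 = 2907/5
Final result = 2907/5

2907/5


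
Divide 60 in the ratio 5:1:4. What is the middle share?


Ratio = 5:1:4
Total parts = 5 + 1 + 4 = 10
Value per part = 60 / 10 = 6
First share = 5 * 6 = 30
Middle share = 1 * 6 = 6
Third share = 4 * 6 = 24

6


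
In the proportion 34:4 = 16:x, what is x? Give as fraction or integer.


Setting up: 34/4 = 16/x
Cross multiply: 34 * x = 4 * 16
34x = 64
x = 64/34
x = 32/17

32/17


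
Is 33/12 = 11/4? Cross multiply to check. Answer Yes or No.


Cross multiply to check 33/12 = 11/4
Left cross product: 33 * 4 = 132
Right cross product: 12 * 11 = 132
132 = 132
Equal, so proportions match => Yes

Yes


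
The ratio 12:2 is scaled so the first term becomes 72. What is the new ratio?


Original ratio: 12:2
First term target: 72
Scale factor = 72 / 12 = 6
Multiply second term: 2 * 6 = 12
Equivalent ratio = 72:12

72:12


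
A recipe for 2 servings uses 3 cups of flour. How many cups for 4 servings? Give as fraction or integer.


Original: 3 cups for 2 servings
Target servings = 4
Scaling factor = 4/2
New amount = 3 * 4/2
= 12/2
= 6 cups

6


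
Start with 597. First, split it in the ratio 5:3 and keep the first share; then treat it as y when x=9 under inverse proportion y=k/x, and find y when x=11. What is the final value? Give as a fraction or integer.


Start with 597.
Step 1: Split 5:3, first share = 597 * 5/8 = 2985/8
Step 2: Inverse prop: k = (2985/8)*9; new y = k/11 = 2985/8*9/11 = 26865/88
Final result = 26865/88

26865/88


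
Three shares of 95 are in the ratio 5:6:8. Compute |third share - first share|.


Total parts = 5 + 6 + 8 = 19
Value per part = 95 / 19 = 5
Shares: 5*5=25, 6*5=30, 8*5=40
Third share = 40, first share = 25
Difference = |40 - 25| = 15

15


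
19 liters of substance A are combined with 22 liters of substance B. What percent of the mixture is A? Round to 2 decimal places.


Volume of A = 19 L
Volume of B = 22 L
Total volume = 19 + 22 = 41 L
Percentage of A = (19/41) * 100
= 46.34%

46.34


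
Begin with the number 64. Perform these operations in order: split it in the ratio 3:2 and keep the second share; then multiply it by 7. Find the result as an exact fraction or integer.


Start with 64.
Step 1: Split 3:2, second share = 64 * 2/5 = 128/5
Step 2: Multiply by 7: 128/5 * 7 = 896/5
Final result = 896/5

896/5


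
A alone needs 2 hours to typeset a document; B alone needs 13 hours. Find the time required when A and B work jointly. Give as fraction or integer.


Rate of A = 1/2 job per hour
Rate of B = 1/13 job per hour
Combined rate = 1/2 + 1/13
Find common denominator: (13 + 2)/(2*13) = 15/26
Combined rate = 15/26 job per hour
Time together = 1 / (15/26) = 26/15 hours

26/15


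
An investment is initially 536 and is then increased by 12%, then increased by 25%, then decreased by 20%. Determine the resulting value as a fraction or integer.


Start: 536
Step 1: increase by 12% => multiply by 112/100
  536 * 112/100 = 15008/25
Step 2: increase by 25% => multiply by 125/100
  15008/25 * 125/100 = 3752/5
Step 3: decrease by 20% => multiply by 80/100
  3752/5 * 80/100 = 15008/25
Final value = 15008/25

15008/25


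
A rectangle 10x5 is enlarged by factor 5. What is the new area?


Original dimensions: 10 x 5
Enlargement factor = 5
New width = 10 * 5 = 50
New height = 5 * 5 = 25
New area = 50 * 25 = 1250

1250


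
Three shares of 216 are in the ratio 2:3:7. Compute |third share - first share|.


Total parts = 2 + 3 + 7 = 12
Value per part = 216 / 12 = 18
Shares: 2*18=36, 3*18=54, 7*18=126
Third share = 126, first share = 36
Difference = |126 - 36| = 90

90


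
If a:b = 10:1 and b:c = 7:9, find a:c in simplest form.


Given a:b = 10:1 and b:c = 7:9
Make b consistent. Multiply first ratio by 7: a:b = 70:7
Multiply second ratio by 1: b:c = 7:9
Now b = 7 in both, so a:b:c = 70:7:9
Therefore a:c = 70:9
Simplify by GCD: a:c = 70:9

70:9


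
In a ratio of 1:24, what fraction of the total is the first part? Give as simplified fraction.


Total parts = 1 + 24 = 25
First part fraction = 1/25
Simplify: 1/25 = 1/25

1/25


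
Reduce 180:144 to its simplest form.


Find GCD(180, 144)
GCD = 36
Divide both by 36: 180/36 = 5, 144/36 = 4
Simplified ratio = 5:4

5:4


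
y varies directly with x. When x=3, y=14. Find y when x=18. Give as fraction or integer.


Direct proportion: y = kx
Find k: k = 14/3 = 14/3
Compute y at x=18: y = 14/3 * 18
y = 84

84


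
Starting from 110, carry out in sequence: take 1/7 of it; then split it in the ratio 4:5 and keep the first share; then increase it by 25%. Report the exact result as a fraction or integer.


Start with 110.
Step 1: Take 1/7: 110 * 1/7 = 110/7
Step 2: Split 4:5, first share = 110/7 * 4/9 = 440/63
Step 3: Increase by 25%: 440/63 * 125/100 = 550/63
Final result = 550/63

550/63


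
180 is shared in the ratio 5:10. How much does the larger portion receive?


Total parts = 5 + 10 = 15
Value per part = 180 / 15 = 12
First share = 5 * 12 = 60
Second share = 10 * 12 = 120
Larger share = 120

120


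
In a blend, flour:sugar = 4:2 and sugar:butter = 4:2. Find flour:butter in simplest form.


Given a:b = 4:2 and b:c = 4:2
Make b consistent. Multiply first ratio by 4: a:b = 16:8
Multiply second ratio by 2: b:c = 8:4
Now b = 8 in both, so a:b:c = 16:8:4
Therefore a:c = 16:4
Simplify by GCD: a:c = 4:1

4:1


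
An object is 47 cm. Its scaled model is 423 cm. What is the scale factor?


Original length = 47 cm
Scaled length = 423 cm
Scale factor = 423 / 47
= 9

9


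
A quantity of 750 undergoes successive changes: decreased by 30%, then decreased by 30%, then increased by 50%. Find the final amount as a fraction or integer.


Start: 750
Step 1: decrease by 30% => multiply by 70/100
  750 * 70/100 = 525
Step 2: decrease by 30% => multiply by 70/100
  525 * 70/100 = 735/2
Step 3: increase by 50% => multiply by 150/100
  735/2 * 150/100 = 2205/4
Final value = 2205/4

2205/4


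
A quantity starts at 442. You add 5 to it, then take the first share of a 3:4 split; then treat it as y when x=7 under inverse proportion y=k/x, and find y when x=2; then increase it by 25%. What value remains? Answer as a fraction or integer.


Start with 442.
Step 1: Add 5: 442+5=447; split 3:4 first = 447*3/7 = 1341/7
Step 2: Inverse prop: k = (1341/7)*7; new y = k/2 = 1341/7*7/2 = 1341/2
Step 3: Increase by 25%: 1341/2 * 125/100 = 6705/8
Final result = 6705/8

6705/8


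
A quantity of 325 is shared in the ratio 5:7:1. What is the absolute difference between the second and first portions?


Total parts = 5 + 7 + 1 = 13
Value per part = 325 / 13 = 25
Shares: 5*25=125, 7*25=175, 1*25=25
Second share = 175, first share = 125
Difference = |175 - 125| = 50

50


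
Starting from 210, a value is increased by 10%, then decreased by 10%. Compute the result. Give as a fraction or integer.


Start: 210
Step 1: increase by 10% => multiply by 110/100
  210 * 110/100 = 231
Step 2: decrease by 10% => multiply by 90/100
  231 * 90/100 = 2079/10
Final value = 2079/10

2079/10


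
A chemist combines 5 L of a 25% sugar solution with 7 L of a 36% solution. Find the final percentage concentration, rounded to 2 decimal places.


Solute in mixture 1 = 25% of 5 L = 5*25/100 = 5/4 L
Solute in mixture 2 = 36% of 7 L = 7*36/100 = 63/25 L
Total solute = 5/4 + 63/25 = 377/100 L
Total volume = 5 + 7 = 12 L
Final concentration = 377/100/12 * 100 = 31.42%

31.42


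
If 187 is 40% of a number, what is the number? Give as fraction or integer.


Given: 187 is 40% of the whole
Set up: 187 = 40/100 * whole
whole = 187 * 100 / 40
whole = 18700 / 40
whole = 935/2

935/2


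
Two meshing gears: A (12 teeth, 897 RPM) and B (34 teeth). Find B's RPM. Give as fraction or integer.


Gear ratio: teeth_A * RPM_A = teeth_B * RPM_B
12 * 897 = 34 * RPM_B
10764 = 34 * RPM_B
RPM_B = 10764 / 34
RPM_B = 5382/17

5382/17


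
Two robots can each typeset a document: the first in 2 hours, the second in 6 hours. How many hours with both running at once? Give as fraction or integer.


Rate of A = 1/2 job per hour
Rate of B = 1/6 job per hour
Combined rate = 1/2 + 1/6
Find common denominator: (6 + 2)/(2*6) = 8/12
Combined rate = 2/3 job per hour
Time together = 1 / (2/3) = 3/2 hours

3/2


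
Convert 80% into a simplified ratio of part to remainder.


Part = 80%, Remainder = 20%
Ratio = 80:20
GCD(80, 20) = 20
Simplify: 4:1 = 4:1

4:1


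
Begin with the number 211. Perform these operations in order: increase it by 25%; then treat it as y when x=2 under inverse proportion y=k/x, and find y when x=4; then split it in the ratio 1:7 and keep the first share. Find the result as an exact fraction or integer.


Start with 211.
Step 1: Increase by 25%: 211 * 125/100 = 1055/4
Step 2: Inverse prop: k = (1055/4)*2; new y = k/4 = 1055/4*2/4 = 1055/8
Step 3: Split 1:7, first share = 1055/8 * 1/8 = 1055/64
Final result = 1055/64

1055/64


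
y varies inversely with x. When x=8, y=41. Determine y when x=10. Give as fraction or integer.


Inverse proportion: y = k/x
Find k: k = 8 * 41 = 328
Compute y at x=10: y = 328/10
y = 164/5

164/5


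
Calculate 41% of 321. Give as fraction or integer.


Compute 41% of 321
Convert percentage: 41% = 41/100
Multiply: 321 * 41/100
= 13161/100
= 13161/100

13161/100


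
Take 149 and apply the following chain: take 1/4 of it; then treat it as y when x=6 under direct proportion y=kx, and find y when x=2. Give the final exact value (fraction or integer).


Start with 149.
Step 1: Take 1/4: 149 * 1/4 = 149/4
Step 2: Direct prop: k = (149/4)/6; new y = k*2 = 149/4*2/6 = 149/12
Final result = 149/12

149/12


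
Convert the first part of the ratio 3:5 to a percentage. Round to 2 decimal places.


Total parts = 3 + 5 = 8
First part fraction = 3/8
Percentage = (3/8) * 100
= 0.375 * 100
= 37.50%

37.50


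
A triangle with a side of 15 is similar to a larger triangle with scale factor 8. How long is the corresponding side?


Similar triangles have proportional sides
Scale factor = 8
Smaller side = 15
Corresponding larger side = 15 * 8
= 120

120


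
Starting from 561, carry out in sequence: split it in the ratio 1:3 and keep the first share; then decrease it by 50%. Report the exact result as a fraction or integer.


Start with 561.
Step 1: Split 1:3, first share = 561 * 1/4 = 561/4
Step 2: Decrease by 50%: 561/4 * 50/100 = 561/8
Final result = 561/8

561/8


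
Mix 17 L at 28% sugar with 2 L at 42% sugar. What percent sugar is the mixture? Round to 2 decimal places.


Solute in mixture 1 = 28% of 17 L = 17*28/100 = 119/25 L
Solute in mixture 2 = 42% of 2 L = 2*42/100 = 21/25 L
Total solute = 119/25 + 21/25 = 28/5 L
Total volume = 17 + 2 = 19 L
Final concentration = 28/5/19 * 100 = 29.47%

29.47


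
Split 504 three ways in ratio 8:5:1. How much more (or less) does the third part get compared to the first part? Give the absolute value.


Total parts = 8 + 5 + 1 = 14
Value per part = 504 / 14 = 36
Shares: 8*36=288, 5*36=180, 1*36=36
Third share = 36, first share = 288
Difference = |36 - 288| = 252

252


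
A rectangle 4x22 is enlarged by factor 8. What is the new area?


Original dimensions: 4 x 22
Enlargement factor = 8
New width = 4 * 8 = 32
New height = 22 * 8 = 176
New area = 32 * 176 = 5632

5632


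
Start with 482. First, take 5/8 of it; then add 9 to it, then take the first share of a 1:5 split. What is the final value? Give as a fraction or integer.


Start with 482.
Step 1: Take 5/8: 482 * 5/8 = 1205/4
Step 2: Add 9: 1205/4+9=1241/4; split 1:5 first = 1241/4*1/6 = 1241/24
Final result = 1241/24

1241/24


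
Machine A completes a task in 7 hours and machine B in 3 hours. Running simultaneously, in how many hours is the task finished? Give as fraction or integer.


Rate of A = 1/7 job per hour
Rate of B = 1/3 job per hour
Combined rate = 1/7 + 1/3
Find common denominator: (3 + 7)/(7*3) = 10/21
Combined rate = 10/21 job per hour
Time together = 1 / (10/21) = 21/10 hours

21/10


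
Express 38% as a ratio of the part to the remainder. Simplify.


Part = 38%, Remainder = 62%
Ratio = 38:62
GCD(38, 62) = 2
Simplify: 19:31 = 19:31

19:31


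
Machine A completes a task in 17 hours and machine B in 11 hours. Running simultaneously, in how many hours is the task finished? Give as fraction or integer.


Rate of A = 1/17 job per hour
Rate of B = 1/11 job per hour
Combined rate = 1/17 + 1/11
Find common denominator: (11 + 17)/(17*11) = 28/187
Combined rate = 28/187 job per hour
Time together = 1 / (28/187) = 187/28 hours

187/28


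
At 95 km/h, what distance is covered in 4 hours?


Using distance = speed * time
Speed = 95 km/h
Time = 4 hours
Distance = 95 * 4
= 380 km

380


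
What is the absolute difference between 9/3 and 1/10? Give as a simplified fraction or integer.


Simplify: 9/3 = 3 and 1/10 = 1/10
Find common denominator: LCD = 10
Convert: 30/10 and 1/10
Difference = |30 - 1|/10 = 29/10
Simplified = 29/10

29/10


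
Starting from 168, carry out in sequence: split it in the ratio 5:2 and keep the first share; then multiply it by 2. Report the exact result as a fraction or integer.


Start with 168.
Step 1: Split 5:2, first share = 168 * 5/7 = 120
Step 2: Multiply by 2: 120 * 2 = 240
Final result = 240

240


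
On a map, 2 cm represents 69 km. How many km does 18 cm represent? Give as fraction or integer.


Map scale: 2 cm = 69 km
Measured distance on map = 18 cm
Set up proportion: 18 * 69 / 2
= 1242 / 2
= 621 km

621


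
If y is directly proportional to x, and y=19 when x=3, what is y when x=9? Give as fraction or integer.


Direct proportion: y = kx
Find k: k = 19/3 = 19/3
Compute y at x=9: y = 19/3 * 9
y = 57

57


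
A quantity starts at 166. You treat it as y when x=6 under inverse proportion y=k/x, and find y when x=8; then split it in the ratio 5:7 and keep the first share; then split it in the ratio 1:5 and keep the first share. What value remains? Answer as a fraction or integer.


Start with 166.
Step 1: Inverse prop: k = (166)*6; new y = k/8 = 166*6/8 = 249/2
Step 2: Split 5:7, first share = 249/2 * 5/12 = 415/8
Step 3: Split 1:5, first share = 415/8 * 1/6 = 415/48
Final result = 415/48

415/48
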